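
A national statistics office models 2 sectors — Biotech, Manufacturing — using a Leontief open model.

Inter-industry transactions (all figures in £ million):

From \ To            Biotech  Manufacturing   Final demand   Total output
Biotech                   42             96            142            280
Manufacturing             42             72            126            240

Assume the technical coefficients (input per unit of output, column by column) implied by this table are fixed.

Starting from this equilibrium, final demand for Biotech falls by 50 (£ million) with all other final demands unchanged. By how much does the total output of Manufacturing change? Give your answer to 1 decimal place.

Δx_2 = -14.0

Technical coefficients a_ij = z_ij / X_j:
  a_11 = 42/280 = 0.15, a_21 = 42/280 = 0.15
  a_12 = 96/240 = 0.40, a_22 = 72/240 = 0.30
I − A =
  [   0.85    -0.40]
  [  -0.15     0.70]
det(I−A) = (0.85)(0.70) − (-0.40)(-0.15) = 0.5350
adj(I−A) = [[0.70, 0.40], [0.15, 0.85]]
(I − A)⁻¹ = adj(I−A) / det(I−A) ≈
  [   1.3084     0.7477]
  [   0.2804     1.5888]
Δx = (I − A)⁻¹ Δd with Δd having -50 in the Biotech component and 0 elsewhere.
So Δx_2 = L_21 · (-50), where L_21 = adj(I−A)_21 / det(I−A) = 0.15 / 0.5350.
Δx_2 = 0.15 × (-50) / 0.5350 = -7.50 / 0.5350 ≈ -14.0.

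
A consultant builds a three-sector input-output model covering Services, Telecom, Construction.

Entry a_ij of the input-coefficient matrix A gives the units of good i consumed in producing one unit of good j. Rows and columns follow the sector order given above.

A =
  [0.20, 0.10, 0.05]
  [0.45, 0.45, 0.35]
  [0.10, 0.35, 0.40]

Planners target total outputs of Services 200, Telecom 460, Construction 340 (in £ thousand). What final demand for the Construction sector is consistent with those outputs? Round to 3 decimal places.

I − A =
  [   0.80    -0.10    -0.05]
  [  -0.45     0.55    -0.35]
  [  -0.10    -0.35     0.60]
d = (I − A) x:
  d_S = (+0.80)·200 + (-0.10)·460 + (-0.05)·340 = 97.000
  d_T = (-0.45)·200 + (+0.55)·460 + (-0.35)·340 = 44.000
  d_C = (-0.10)·200 + (-0.35)·460 + (+0.60)·340 = 23.000

d_C = 23.000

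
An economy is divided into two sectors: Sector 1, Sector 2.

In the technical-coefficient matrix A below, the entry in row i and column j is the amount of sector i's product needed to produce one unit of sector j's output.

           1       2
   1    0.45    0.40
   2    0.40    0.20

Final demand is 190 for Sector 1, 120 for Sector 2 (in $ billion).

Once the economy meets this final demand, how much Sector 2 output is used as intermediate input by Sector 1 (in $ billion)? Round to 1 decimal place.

I − A =
  [   0.55    -0.40]
  [  -0.40     0.80]
det(I−A) = (0.55)(0.80) − (-0.40)(-0.40) = 0.2800
adj(I−A) = [[0.80, 0.40], [0.40, 0.55]]
(I − A)⁻¹ = adj(I−A) / det(I−A) ≈
  [   2.8571     1.4286]
  [   1.4286     1.9643]
First solve x = (I − A)⁻¹ d = adj(I−A)·d / det(I−A); in particular x_1 = (0.80·190 + 0.40·120) / 0.2800 = 200.00 / 0.2800 ≈ 714.286.
Intermediate flow from 2 to 1: z_21 = a_21 · x_1 = 0.40 × 200.00 / 0.2800 = 80.00 / 0.2800 ≈ 285.7.

z_21 = 285.7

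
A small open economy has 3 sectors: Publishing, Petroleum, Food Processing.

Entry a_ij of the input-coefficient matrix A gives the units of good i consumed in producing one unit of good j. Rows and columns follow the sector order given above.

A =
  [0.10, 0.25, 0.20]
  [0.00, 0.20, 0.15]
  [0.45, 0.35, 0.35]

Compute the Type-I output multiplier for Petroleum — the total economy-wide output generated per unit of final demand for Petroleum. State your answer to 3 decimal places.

m_2 = 3.480

I − A =
  [   0.90    -0.25    -0.20]
  [   0.00     0.80    -0.15]
  [  -0.45    -0.35     0.65]
Cofactors of I−A, C_ij = (−1)^(i+j)·(minor ij) (rows/columns in the sector order above):
  C_11 = (0.80)(0.65) − (-0.15)(-0.35) = 0.4675
  C_12 = −[(0.00)(0.65) − (-0.15)(-0.45)] = 0.0675
  C_13 = (0.00)(-0.35) − (0.80)(-0.45) = 0.3600
  C_21 = −[(-0.25)(0.65) − (-0.20)(-0.35)] = 0.2325
  C_22 = (0.90)(0.65) − (-0.20)(-0.45) = 0.4950
  C_23 = −[(0.90)(-0.35) − (-0.25)(-0.45)] = 0.4275
  C_31 = (-0.25)(-0.15) − (-0.20)(0.80) = 0.1975
  C_32 = −[(0.90)(-0.15) − (-0.20)(0.00)] = 0.1350
  C_33 = (0.90)(0.80) − (-0.25)(0.00) = 0.7200
det(I−A) = Σ_j (I−A)_1j·C_1j = (0.90)(0.4675) + (-0.25)(0.0675) + (-0.20)(0.3600) = 0.331875
adj(I−A) = Cᵀ =
  [ 0.4675   0.2325   0.1975]
  [ 0.0675   0.4950   0.1350]
  [ 0.3600   0.4275   0.7200]
(I − A)⁻¹ = adj(I−A) / det(I−A) ≈
  [   1.4087     0.7006     0.5951]
  [   0.2034     1.4915     0.4068]
  [   1.0847     1.2881     2.1695]
The output multiplier for sector j is the column-j sum of the Leontief inverse (I − A)⁻¹ = adj(I−A) / det(I−A).
Column 2 of adj(I−A): (0.2325, 0.4950, 0.4275); det(I−A) = 0.331875.
m_2 = (0.2325 + 0.4950 + 0.4275) / 0.331875 = 1.155 / 0.331875 ≈ 3.480.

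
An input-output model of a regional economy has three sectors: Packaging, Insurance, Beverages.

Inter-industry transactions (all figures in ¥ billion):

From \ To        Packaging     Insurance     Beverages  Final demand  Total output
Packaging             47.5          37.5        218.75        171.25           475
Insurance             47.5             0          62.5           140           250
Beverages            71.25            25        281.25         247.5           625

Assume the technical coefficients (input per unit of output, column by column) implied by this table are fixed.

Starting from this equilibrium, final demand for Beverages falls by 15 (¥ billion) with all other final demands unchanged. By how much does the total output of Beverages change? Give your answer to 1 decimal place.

Δx_B = -31.6

Technical coefficients a_ij = z_ij / X_j:
  a_PP = 47.5/475 = 0.10, a_IP = 47.5/475 = 0.10, a_BP = 71.25/475 = 0.15
  a_PI = 37.5/250 = 0.15, a_II = 0/250 = 0.00, a_BI = 25/250 = 0.10
  a_PB = 218.75/625 = 0.35, a_IB = 62.5/625 = 0.10, a_BB = 281.25/625 = 0.45
I − A =
  [   0.90    -0.15    -0.35]
  [  -0.10     1.00    -0.10]
  [  -0.15    -0.10     0.55]
Cofactors of I−A, C_ij = (−1)^(i+j)·(minor ij) (rows/columns in the sector order above):
  C_11 = (1.00)(0.55) − (-0.10)(-0.10) = 0.5400
  C_12 = −[(-0.10)(0.55) − (-0.10)(-0.15)] = 0.0700
  C_13 = (-0.10)(-0.10) − (1.00)(-0.15) = 0.1600
  C_21 = −[(-0.15)(0.55) − (-0.35)(-0.10)] = 0.1175
  C_22 = (0.90)(0.55) − (-0.35)(-0.15) = 0.4425
  C_23 = −[(0.90)(-0.10) − (-0.15)(-0.15)] = 0.1125
  C_31 = (-0.15)(-0.10) − (-0.35)(1.00) = 0.3650
  C_32 = −[(0.90)(-0.10) − (-0.35)(-0.10)] = 0.1250
  C_33 = (0.90)(1.00) − (-0.15)(-0.10) = 0.8850
det(I−A) = Σ_j (I−A)_1j·C_1j = (0.90)(0.5400) + (-0.15)(0.0700) + (-0.35)(0.1600) = 0.4195
adj(I−A) = Cᵀ =
  [ 0.5400   0.1175   0.3650]
  [ 0.0700   0.4425   0.1250]
  [ 0.1600   0.1125   0.8850]
(I − A)⁻¹ = adj(I−A) / det(I−A) ≈
  [   1.2872     0.2801     0.8701]
  [   0.1669     1.0548     0.2980]
  [   0.3814     0.2682     2.1097]
Δx = (I − A)⁻¹ Δd with Δd having -15 in the Beverages component and 0 elsewhere.
So Δx_B = L_BB · (-15), where L_BB = adj(I−A)_BB / det(I−A) = 0.8850 / 0.4195.
Δx_B = 0.8850 × (-15) / 0.4195 = -13.275 / 0.4195 ≈ -31.6.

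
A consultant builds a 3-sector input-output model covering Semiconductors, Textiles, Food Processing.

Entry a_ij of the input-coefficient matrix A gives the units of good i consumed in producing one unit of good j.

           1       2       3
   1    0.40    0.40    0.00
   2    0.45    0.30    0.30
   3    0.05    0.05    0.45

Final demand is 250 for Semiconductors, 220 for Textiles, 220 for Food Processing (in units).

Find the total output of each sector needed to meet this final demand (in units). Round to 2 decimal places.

x_1 = 1429.91, x_2 = 1519.87, x_3 = 668.16

I − A =
  [   0.60    -0.40     0.00]
  [  -0.45     0.70    -0.30]
  [  -0.05    -0.05     0.55]
Cofactors of I−A, C_ij = (−1)^(i+j)·(minor ij) (rows/columns in the sector order above):
  C_11 = (0.70)(0.55) − (-0.30)(-0.05) = 0.3700
  C_12 = −[(-0.45)(0.55) − (-0.30)(-0.05)] = 0.2625
  C_13 = (-0.45)(-0.05) − (0.70)(-0.05) = 0.0575
  C_21 = −[(-0.40)(0.55) − (0.00)(-0.05)] = 0.2200
  C_22 = (0.60)(0.55) − (0.00)(-0.05) = 0.3300
  C_23 = −[(0.60)(-0.05) − (-0.40)(-0.05)] = 0.0500
  C_31 = (-0.40)(-0.30) − (0.00)(0.70) = 0.1200
  C_32 = −[(0.60)(-0.30) − (0.00)(-0.45)] = 0.1800
  C_33 = (0.60)(0.70) − (-0.40)(-0.45) = 0.2400
det(I−A) = Σ_j (I−A)_1j·C_1j = (0.60)(0.3700) + (-0.40)(0.2625) + (0.00)(0.0575) = 0.1170
adj(I−A) = Cᵀ =
  [ 0.3700   0.2200   0.1200]
  [ 0.2625   0.3300   0.1800]
  [ 0.0575   0.0500   0.2400]
(I − A)⁻¹ = adj(I−A) / det(I−A) ≈
  [   3.1624     1.8803     1.0256]
  [   2.2436     2.8205     1.5385]
  [   0.4915     0.4274     2.0513]
x = (I − A)⁻¹ d = adj(I−A)·d / det(I−A), with det(I−A) = 0.1170:
  x_1 = (0.3700·250 + 0.2200·220 + 0.1200·220) / 0.1170 = 167.30 / 0.1170 ≈ 1429.91
  x_2 = (0.2625·250 + 0.3300·220 + 0.1800·220) / 0.1170 = 177.825 / 0.1170 ≈ 1519.87
  x_3 = (0.0575·250 + 0.0500·220 + 0.2400·220) / 0.1170 = 78.175 / 0.1170 ≈ 668.16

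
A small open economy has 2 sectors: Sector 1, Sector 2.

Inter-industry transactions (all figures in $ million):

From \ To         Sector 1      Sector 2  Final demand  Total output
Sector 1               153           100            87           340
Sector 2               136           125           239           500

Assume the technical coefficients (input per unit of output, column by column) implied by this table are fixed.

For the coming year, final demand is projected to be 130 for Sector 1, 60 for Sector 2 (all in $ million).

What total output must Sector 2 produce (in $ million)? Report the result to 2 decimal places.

Technical coefficients a_ij = z_ij / X_j:
  a_11 = 153/340 = 0.45, a_21 = 136/340 = 0.40
  a_12 = 100/500 = 0.20, a_22 = 125/500 = 0.25
I − A =
  [   0.55    -0.20]
  [  -0.40     0.75]
det(I−A) = (0.55)(0.75) − (-0.20)(-0.40) = 0.3325
adj(I−A) = [[0.75, 0.20], [0.40, 0.55]]
(I − A)⁻¹ = adj(I−A) / det(I−A) ≈
  [   2.2556     0.6015]
  [   1.2030     1.6541]
x = (I − A)⁻¹ d = adj(I−A)·d / det(I−A), with det(I−A) = 0.3325:
  x_1 = (0.75·130 + 0.20·60) / 0.3325 = 109.50 / 0.3325 ≈ 329.32
  x_2 = (0.40·130 + 0.55·60) / 0.3325 = 85.00 / 0.3325 ≈ 255.64

x_2 = 255.64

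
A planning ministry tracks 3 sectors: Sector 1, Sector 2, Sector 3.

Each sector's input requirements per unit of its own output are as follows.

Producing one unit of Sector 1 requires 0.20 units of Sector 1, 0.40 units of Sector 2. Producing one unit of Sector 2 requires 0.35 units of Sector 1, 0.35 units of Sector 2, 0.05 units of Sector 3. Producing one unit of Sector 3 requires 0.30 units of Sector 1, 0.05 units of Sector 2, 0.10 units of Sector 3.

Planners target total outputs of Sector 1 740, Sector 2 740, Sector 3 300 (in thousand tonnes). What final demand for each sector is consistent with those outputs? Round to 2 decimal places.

I − A =
  [   0.80    -0.35    -0.30]
  [  -0.40     0.65    -0.05]
  [   0.00    -0.05     0.90]
d = (I − A) x:
  d_1 = (+0.80)·740 + (-0.35)·740 + (-0.30)·300 = 243.00
  d_2 = (-0.40)·740 + (+0.65)·740 + (-0.05)·300 = 170.00
  d_3 = (+0.00)·740 + (-0.05)·740 + (+0.90)·300 = 233.00

d_1 = 243.00, d_2 = 170.00, d_3 = 233.00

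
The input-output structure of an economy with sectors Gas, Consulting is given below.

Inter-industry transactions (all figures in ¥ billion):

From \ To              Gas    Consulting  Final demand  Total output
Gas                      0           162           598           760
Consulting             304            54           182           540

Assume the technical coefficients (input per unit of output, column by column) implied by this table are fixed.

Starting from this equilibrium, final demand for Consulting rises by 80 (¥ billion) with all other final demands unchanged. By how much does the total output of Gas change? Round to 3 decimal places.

Technical coefficients a_ij = z_ij / X_j:
  a_11 = 0/760 = 0.00, a_21 = 304/760 = 0.40
  a_12 = 162/540 = 0.30, a_22 = 54/540 = 0.10
I − A =
  [   1.00    -0.30]
  [  -0.40     0.90]
det(I−A) = (1.00)(0.90) − (-0.30)(-0.40) = 0.7800
adj(I−A) = [[0.90, 0.30], [0.40, 1.00]]
(I − A)⁻¹ = adj(I−A) / det(I−A) ≈
  [   1.1538     0.3846]
  [   0.5128     1.2821]
Δx = (I − A)⁻¹ Δd with Δd having +80 in the Consulting component and 0 elsewhere.
So Δx_1 = L_12 · (+80), where L_12 = adj(I−A)_12 / det(I−A) = 0.30 / 0.7800.
Δx_1 = 0.30 × (+80) / 0.7800 = 24.00 / 0.7800 ≈ 30.769.

Δx_1 = 30.769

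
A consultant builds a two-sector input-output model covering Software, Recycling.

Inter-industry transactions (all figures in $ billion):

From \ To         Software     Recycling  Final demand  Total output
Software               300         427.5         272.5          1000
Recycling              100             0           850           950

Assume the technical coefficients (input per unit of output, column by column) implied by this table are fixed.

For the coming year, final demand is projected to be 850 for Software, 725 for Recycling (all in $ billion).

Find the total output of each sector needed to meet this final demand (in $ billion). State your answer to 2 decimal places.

x_1 = 1795.80, x_2 = 904.58

Technical coefficients a_ij = z_ij / X_j:
  a_11 = 300/1000 = 0.30, a_21 = 100/1000 = 0.10
  a_12 = 427.5/950 = 0.45, a_22 = 0/950 = 0.00
I − A =
  [   0.70    -0.45]
  [  -0.10     1.00]
det(I−A) = (0.70)(1.00) − (-0.45)(-0.10) = 0.6550
adj(I−A) = [[1.00, 0.45], [0.10, 0.70]]
(I − A)⁻¹ = adj(I−A) / det(I−A) ≈
  [   1.5267     0.6870]
  [   0.1527     1.0687]
x = (I − A)⁻¹ d = adj(I−A)·d / det(I−A), with det(I−A) = 0.6550:
  x_1 = (1.00·850 + 0.45·725) / 0.6550 = 1176.25 / 0.6550 ≈ 1795.80
  x_2 = (0.10·850 + 0.70·725) / 0.6550 = 592.50 / 0.6550 ≈ 904.58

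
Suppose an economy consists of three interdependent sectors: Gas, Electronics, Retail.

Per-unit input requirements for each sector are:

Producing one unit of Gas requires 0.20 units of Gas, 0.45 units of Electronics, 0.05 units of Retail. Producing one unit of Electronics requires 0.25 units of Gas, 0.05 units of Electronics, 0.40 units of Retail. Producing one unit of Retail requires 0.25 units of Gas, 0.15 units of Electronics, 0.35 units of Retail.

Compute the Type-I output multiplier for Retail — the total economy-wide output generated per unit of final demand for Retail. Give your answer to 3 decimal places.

m_R = 3.677

I − A =
  [   0.80    -0.25    -0.25]
  [  -0.45     0.95    -0.15]
  [  -0.05    -0.40     0.65]
Cofactors of I−A, C_ij = (−1)^(i+j)·(minor ij) (rows/columns in the sector order above):
  C_11 = (0.95)(0.65) − (-0.15)(-0.40) = 0.5575
  C_12 = −[(-0.45)(0.65) − (-0.15)(-0.05)] = 0.3000
  C_13 = (-0.45)(-0.40) − (0.95)(-0.05) = 0.2275
  C_21 = −[(-0.25)(0.65) − (-0.25)(-0.40)] = 0.2625
  C_22 = (0.80)(0.65) − (-0.25)(-0.05) = 0.5075
  C_23 = −[(0.80)(-0.40) − (-0.25)(-0.05)] = 0.3325
  C_31 = (-0.25)(-0.15) − (-0.25)(0.95) = 0.2750
  C_32 = −[(0.80)(-0.15) − (-0.25)(-0.45)] = 0.2325
  C_33 = (0.80)(0.95) − (-0.25)(-0.45) = 0.6475
det(I−A) = Σ_j (I−A)_1j·C_1j = (0.80)(0.5575) + (-0.25)(0.3000) + (-0.25)(0.2275) = 0.314125
adj(I−A) = Cᵀ =
  [ 0.5575   0.2625   0.2750]
  [ 0.3000   0.5075   0.2325]
  [ 0.2275   0.3325   0.6475]
(I − A)⁻¹ = adj(I−A) / det(I−A) ≈
  [   1.7748     0.8357     0.8754]
  [   0.9550     1.6156     0.7402]
  [   0.7242     1.0585     2.0613]
The output multiplier for sector j is the column-j sum of the Leontief inverse (I − A)⁻¹ = adj(I−A) / det(I−A).
Column R of adj(I−A): (0.2750, 0.2325, 0.6475); det(I−A) = 0.314125.
m_R = (0.2750 + 0.2325 + 0.6475) / 0.314125 = 1.155 / 0.314125 ≈ 3.677.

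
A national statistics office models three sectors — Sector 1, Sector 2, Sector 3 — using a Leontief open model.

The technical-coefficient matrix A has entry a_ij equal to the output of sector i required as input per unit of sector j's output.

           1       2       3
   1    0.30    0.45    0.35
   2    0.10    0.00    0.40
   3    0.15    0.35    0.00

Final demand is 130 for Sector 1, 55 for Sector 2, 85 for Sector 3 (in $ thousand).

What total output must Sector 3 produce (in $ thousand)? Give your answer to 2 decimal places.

I − A =
  [   0.70    -0.45    -0.35]
  [  -0.10     1.00    -0.40]
  [  -0.15    -0.35     1.00]
Cofactors of I−A, C_ij = (−1)^(i+j)·(minor ij) (rows/columns in the sector order above):
  C_11 = (1.00)(1.00) − (-0.40)(-0.35) = 0.8600
  C_12 = −[(-0.10)(1.00) − (-0.40)(-0.15)] = 0.1600
  C_13 = (-0.10)(-0.35) − (1.00)(-0.15) = 0.1850
  C_21 = −[(-0.45)(1.00) − (-0.35)(-0.35)] = 0.5725
  C_22 = (0.70)(1.00) − (-0.35)(-0.15) = 0.6475
  C_23 = −[(0.70)(-0.35) − (-0.45)(-0.15)] = 0.3125
  C_31 = (-0.45)(-0.40) − (-0.35)(1.00) = 0.5300
  C_32 = −[(0.70)(-0.40) − (-0.35)(-0.10)] = 0.3150
  C_33 = (0.70)(1.00) − (-0.45)(-0.10) = 0.6550
det(I−A) = Σ_j (I−A)_1j·C_1j = (0.70)(0.8600) + (-0.45)(0.1600) + (-0.35)(0.1850) = 0.46525
adj(I−A) = Cᵀ =
  [ 0.8600   0.5725   0.5300]
  [ 0.1600   0.6475   0.3150]
  [ 0.1850   0.3125   0.6550]
(I − A)⁻¹ = adj(I−A) / det(I−A) ≈
  [   1.8485     1.2305     1.1392]
  [   0.3439     1.3917     0.6771]
  [   0.3976     0.6717     1.4078]
x = (I − A)⁻¹ d = adj(I−A)·d / det(I−A), with det(I−A) = 0.46525:
  x_1 = (0.8600·130 + 0.5725·55 + 0.5300·85) / 0.46525 = 188.3375 / 0.46525 ≈ 404.81
  x_2 = (0.1600·130 + 0.6475·55 + 0.3150·85) / 0.46525 = 83.1875 / 0.46525 ≈ 178.80
  x_3 = (0.1850·130 + 0.3125·55 + 0.6550·85) / 0.46525 = 96.9125 / 0.46525 ≈ 208.30

x_3 = 208.30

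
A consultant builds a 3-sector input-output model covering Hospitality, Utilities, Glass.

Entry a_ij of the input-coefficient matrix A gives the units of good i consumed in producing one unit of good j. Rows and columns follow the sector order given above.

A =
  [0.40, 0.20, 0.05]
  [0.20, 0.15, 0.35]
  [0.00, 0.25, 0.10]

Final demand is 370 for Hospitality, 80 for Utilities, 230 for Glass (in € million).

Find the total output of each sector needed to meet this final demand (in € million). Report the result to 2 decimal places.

I − A =
  [   0.60    -0.20    -0.05]
  [  -0.20     0.85    -0.35]
  [   0.00    -0.25     0.90]
Cofactors of I−A, C_ij = (−1)^(i+j)·(minor ij) (rows/columns in the sector order above):
  C_11 = (0.85)(0.90) − (-0.35)(-0.25) = 0.6775
  C_12 = −[(-0.20)(0.90) − (-0.35)(0.00)] = 0.1800
  C_13 = (-0.20)(-0.25) − (0.85)(0.00) = 0.0500
  C_21 = −[(-0.20)(0.90) − (-0.05)(-0.25)] = 0.1925
  C_22 = (0.60)(0.90) − (-0.05)(0.00) = 0.5400
  C_23 = −[(0.60)(-0.25) − (-0.20)(0.00)] = 0.1500
  C_31 = (-0.20)(-0.35) − (-0.05)(0.85) = 0.1125
  C_32 = −[(0.60)(-0.35) − (-0.05)(-0.20)] = 0.2200
  C_33 = (0.60)(0.85) − (-0.20)(-0.20) = 0.4700
det(I−A) = Σ_j (I−A)_1j·C_1j = (0.60)(0.6775) + (-0.20)(0.1800) + (-0.05)(0.0500) = 0.3680
adj(I−A) = Cᵀ =
  [ 0.6775   0.1925   0.1125]
  [ 0.1800   0.5400   0.2200]
  [ 0.0500   0.1500   0.4700]
(I − A)⁻¹ = adj(I−A) / det(I−A) ≈
  [   1.8410     0.5231     0.3057]
  [   0.4891     1.4674     0.5978]
  [   0.1359     0.4076     1.2772]
x = (I − A)⁻¹ d = adj(I−A)·d / det(I−A), with det(I−A) = 0.3680:
  x_1 = (0.6775·370 + 0.1925·80 + 0.1125·230) / 0.3680 = 291.95 / 0.3680 ≈ 793.34
  x_2 = (0.1800·370 + 0.5400·80 + 0.2200·230) / 0.3680 = 160.40 / 0.3680 ≈ 435.87
  x_3 = (0.0500·370 + 0.1500·80 + 0.4700·230) / 0.3680 = 138.60 / 0.3680 ≈ 376.63

x_1 = 793.34, x_2 = 435.87, x_3 = 376.63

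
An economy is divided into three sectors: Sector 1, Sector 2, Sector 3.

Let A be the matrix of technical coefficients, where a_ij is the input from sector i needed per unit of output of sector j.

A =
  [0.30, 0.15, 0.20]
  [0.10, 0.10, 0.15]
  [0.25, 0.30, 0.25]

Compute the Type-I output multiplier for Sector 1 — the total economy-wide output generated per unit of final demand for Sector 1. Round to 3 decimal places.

m_1 = 2.673

I − A =
  [   0.70    -0.15    -0.20]
  [  -0.10     0.90    -0.15]
  [  -0.25    -0.30     0.75]
Cofactors of I−A, C_ij = (−1)^(i+j)·(minor ij) (rows/columns in the sector order above):
  C_11 = (0.90)(0.75) − (-0.15)(-0.30) = 0.6300
  C_12 = −[(-0.10)(0.75) − (-0.15)(-0.25)] = 0.1125
  C_13 = (-0.10)(-0.30) − (0.90)(-0.25) = 0.2550
  C_21 = −[(-0.15)(0.75) − (-0.20)(-0.30)] = 0.1725
  C_22 = (0.70)(0.75) − (-0.20)(-0.25) = 0.4750
  C_23 = −[(0.70)(-0.30) − (-0.15)(-0.25)] = 0.2475
  C_31 = (-0.15)(-0.15) − (-0.20)(0.90) = 0.2025
  C_32 = −[(0.70)(-0.15) − (-0.20)(-0.10)] = 0.1250
  C_33 = (0.70)(0.90) − (-0.15)(-0.10) = 0.6150
det(I−A) = Σ_j (I−A)_1j·C_1j = (0.70)(0.6300) + (-0.15)(0.1125) + (-0.20)(0.2550) = 0.373125
adj(I−A) = Cᵀ =
  [ 0.6300   0.1725   0.2025]
  [ 0.1125   0.4750   0.1250]
  [ 0.2550   0.2475   0.6150]
(I − A)⁻¹ = adj(I−A) / det(I−A) ≈
  [   1.6884     0.4623     0.5427]
  [   0.3015     1.2730     0.3350]
  [   0.6834     0.6633     1.6482]
The output multiplier for sector j is the column-j sum of the Leontief inverse (I − A)⁻¹ = adj(I−A) / det(I−A).
Column 1 of adj(I−A): (0.6300, 0.1125, 0.2550); det(I−A) = 0.373125.
m_1 = (0.6300 + 0.1125 + 0.2550) / 0.373125 = 0.9975 / 0.373125 ≈ 2.673.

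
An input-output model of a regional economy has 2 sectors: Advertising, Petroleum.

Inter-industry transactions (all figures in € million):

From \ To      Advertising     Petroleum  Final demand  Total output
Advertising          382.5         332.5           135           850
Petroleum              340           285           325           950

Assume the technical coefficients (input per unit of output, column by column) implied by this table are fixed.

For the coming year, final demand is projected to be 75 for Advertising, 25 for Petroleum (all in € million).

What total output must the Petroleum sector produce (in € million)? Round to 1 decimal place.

Technical coefficients a_ij = z_ij / X_j:
  a_AA = 382.5/850 = 0.45, a_PA = 340/850 = 0.40
  a_AP = 332.5/950 = 0.35, a_PP = 285/950 = 0.30
I − A =
  [   0.55    -0.35]
  [  -0.40     0.70]
det(I−A) = (0.55)(0.70) − (-0.35)(-0.40) = 0.2450
adj(I−A) = [[0.70, 0.35], [0.40, 0.55]]
(I − A)⁻¹ = adj(I−A) / det(I−A) ≈
  [   2.8571     1.4286]
  [   1.6327     2.2449]
x = (I − A)⁻¹ d = adj(I−A)·d / det(I−A), with det(I−A) = 0.2450:
  x_A = (0.70·75 + 0.35·25) / 0.2450 = 61.25 / 0.2450 = 250.0
  x_P = (0.40·75 + 0.55·25) / 0.2450 = 43.75 / 0.2450 ≈ 178.6

x_P = 178.6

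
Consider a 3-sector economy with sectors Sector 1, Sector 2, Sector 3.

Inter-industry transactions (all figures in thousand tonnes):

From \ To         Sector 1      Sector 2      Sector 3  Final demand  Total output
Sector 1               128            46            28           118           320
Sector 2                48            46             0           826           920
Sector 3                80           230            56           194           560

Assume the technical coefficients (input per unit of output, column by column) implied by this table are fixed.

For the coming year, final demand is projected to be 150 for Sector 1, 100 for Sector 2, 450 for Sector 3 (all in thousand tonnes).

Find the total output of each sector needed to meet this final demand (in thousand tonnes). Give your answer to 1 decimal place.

x_1 = 315.5, x_2 = 155.1, x_3 = 630.7

Technical coefficients a_ij = z_ij / X_j:
  a_11 = 128/320 = 0.40, a_21 = 48/320 = 0.15, a_31 = 80/320 = 0.25
  a_12 = 46/920 = 0.05, a_22 = 46/920 = 0.05, a_32 = 230/920 = 0.25
  a_13 = 28/560 = 0.05, a_23 = 0/560 = 0.00, a_33 = 56/560 = 0.10
I − A =
  [   0.60    -0.05    -0.05]
  [  -0.15     0.95     0.00]
  [  -0.25    -0.25     0.90]
Cofactors of I−A, C_ij = (−1)^(i+j)·(minor ij) (rows/columns in the sector order above):
  C_11 = (0.95)(0.90) − (0.00)(-0.25) = 0.8550
  C_12 = −[(-0.15)(0.90) − (0.00)(-0.25)] = 0.1350
  C_13 = (-0.15)(-0.25) − (0.95)(-0.25) = 0.2750
  C_21 = −[(-0.05)(0.90) − (-0.05)(-0.25)] = 0.0575
  C_22 = (0.60)(0.90) − (-0.05)(-0.25) = 0.5275
  C_23 = −[(0.60)(-0.25) − (-0.05)(-0.25)] = 0.1625
  C_31 = (-0.05)(0.00) − (-0.05)(0.95) = 0.0475
  C_32 = −[(0.60)(0.00) − (-0.05)(-0.15)] = 0.0075
  C_33 = (0.60)(0.95) − (-0.05)(-0.15) = 0.5625
det(I−A) = Σ_j (I−A)_1j·C_1j = (0.60)(0.8550) + (-0.05)(0.1350) + (-0.05)(0.2750) = 0.4925
adj(I−A) = Cᵀ =
  [ 0.8550   0.0575   0.0475]
  [ 0.1350   0.5275   0.0075]
  [ 0.2750   0.1625   0.5625]
(I − A)⁻¹ = adj(I−A) / det(I−A) ≈
  [   1.7360     0.1168     0.0964]
  [   0.2741     1.0711     0.0152]
  [   0.5584     0.3299     1.1421]
x = (I − A)⁻¹ d = adj(I−A)·d / det(I−A), with det(I−A) = 0.4925:
  x_1 = (0.8550·150 + 0.0575·100 + 0.0475·450) / 0.4925 = 155.375 / 0.4925 ≈ 315.5
  x_2 = (0.1350·150 + 0.5275·100 + 0.0075·450) / 0.4925 = 76.375 / 0.4925 ≈ 155.1
  x_3 = (0.2750·150 + 0.1625·100 + 0.5625·450) / 0.4925 = 310.625 / 0.4925 ≈ 630.7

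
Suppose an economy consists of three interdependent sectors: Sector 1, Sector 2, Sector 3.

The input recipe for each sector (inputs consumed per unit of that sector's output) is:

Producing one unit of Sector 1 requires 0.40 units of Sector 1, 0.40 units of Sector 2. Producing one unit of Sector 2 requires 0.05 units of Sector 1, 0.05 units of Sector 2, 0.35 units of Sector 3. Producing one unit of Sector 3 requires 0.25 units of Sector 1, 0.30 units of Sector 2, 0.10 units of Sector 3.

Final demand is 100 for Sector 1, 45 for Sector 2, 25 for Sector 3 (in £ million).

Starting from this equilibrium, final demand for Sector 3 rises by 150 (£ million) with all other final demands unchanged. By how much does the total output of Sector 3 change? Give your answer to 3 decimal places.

Δx_3 = 207.809

I − A =
  [   0.60    -0.05    -0.25]
  [  -0.40     0.95    -0.30]
  [   0.00    -0.35     0.90]
Cofactors of I−A, C_ij = (−1)^(i+j)·(minor ij) (rows/columns in the sector order above):
  C_11 = (0.95)(0.90) − (-0.30)(-0.35) = 0.7500
  C_12 = −[(-0.40)(0.90) − (-0.30)(0.00)] = 0.3600
  C_13 = (-0.40)(-0.35) − (0.95)(0.00) = 0.1400
  C_21 = −[(-0.05)(0.90) − (-0.25)(-0.35)] = 0.1325
  C_22 = (0.60)(0.90) − (-0.25)(0.00) = 0.5400
  C_23 = −[(0.60)(-0.35) − (-0.05)(0.00)] = 0.2100
  C_31 = (-0.05)(-0.30) − (-0.25)(0.95) = 0.2525
  C_32 = −[(0.60)(-0.30) − (-0.25)(-0.40)] = 0.2800
  C_33 = (0.60)(0.95) − (-0.05)(-0.40) = 0.5500
det(I−A) = Σ_j (I−A)_1j·C_1j = (0.60)(0.7500) + (-0.05)(0.3600) + (-0.25)(0.1400) = 0.3970
adj(I−A) = Cᵀ =
  [ 0.7500   0.1325   0.2525]
  [ 0.3600   0.5400   0.2800]
  [ 0.1400   0.2100   0.5500]
(I − A)⁻¹ = adj(I−A) / det(I−A) ≈
  [   1.8892     0.3338     0.6360]
  [   0.9068     1.3602     0.7053]
  [   0.3526     0.5290     1.3854]
Δx = (I − A)⁻¹ Δd with Δd having +150 in the Sector 3 component and 0 elsewhere.
So Δx_3 = L_33 · (+150), where L_33 = adj(I−A)_33 / det(I−A) = 0.5500 / 0.3970.
Δx_3 = 0.5500 × (+150) / 0.3970 = 82.50 / 0.3970 ≈ 207.809.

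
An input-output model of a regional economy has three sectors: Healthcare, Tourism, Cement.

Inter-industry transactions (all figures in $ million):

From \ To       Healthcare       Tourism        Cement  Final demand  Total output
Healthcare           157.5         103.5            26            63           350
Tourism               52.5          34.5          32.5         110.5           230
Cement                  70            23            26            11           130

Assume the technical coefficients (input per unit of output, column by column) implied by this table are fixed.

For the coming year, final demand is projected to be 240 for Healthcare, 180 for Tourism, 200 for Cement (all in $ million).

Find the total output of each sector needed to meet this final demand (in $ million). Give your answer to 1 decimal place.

x_H = 1143.3, x_T = 592.9, x_C = 609.9

Technical coefficients a_ij = z_ij / X_j:
  a_HH = 157.5/350 = 0.45, a_TH = 52.5/350 = 0.15, a_CH = 70/350 = 0.20
  a_HT = 103.5/230 = 0.45, a_TT = 34.5/230 = 0.15, a_CT = 23/230 = 0.10
  a_HC = 26/130 = 0.20, a_TC = 32.5/130 = 0.25, a_CC = 26/130 = 0.20
I − A =
  [   0.55    -0.45    -0.20]
  [  -0.15     0.85    -0.25]
  [  -0.20    -0.10     0.80]
Cofactors of I−A, C_ij = (−1)^(i+j)·(minor ij) (rows/columns in the sector order above):
  C_11 = (0.85)(0.80) − (-0.25)(-0.10) = 0.6550
  C_12 = −[(-0.15)(0.80) − (-0.25)(-0.20)] = 0.1700
  C_13 = (-0.15)(-0.10) − (0.85)(-0.20) = 0.1850
  C_21 = −[(-0.45)(0.80) − (-0.20)(-0.10)] = 0.3800
  C_22 = (0.55)(0.80) − (-0.20)(-0.20) = 0.4000
  C_23 = −[(0.55)(-0.10) − (-0.45)(-0.20)] = 0.1450
  C_31 = (-0.45)(-0.25) − (-0.20)(0.85) = 0.2825
  C_32 = −[(0.55)(-0.25) − (-0.20)(-0.15)] = 0.1675
  C_33 = (0.55)(0.85) − (-0.45)(-0.15) = 0.4000
det(I−A) = Σ_j (I−A)_1j·C_1j = (0.55)(0.6550) + (-0.45)(0.1700) + (-0.20)(0.1850) = 0.24675
adj(I−A) = Cᵀ =
  [ 0.6550   0.3800   0.2825]
  [ 0.1700   0.4000   0.1675]
  [ 0.1850   0.1450   0.4000]
(I − A)⁻¹ = adj(I−A) / det(I−A) ≈
  [   2.6545     1.5400     1.1449]
  [   0.6890     1.6211     0.6788]
  [   0.7497     0.5876     1.6211]
x = (I − A)⁻¹ d = adj(I−A)·d / det(I−A), with det(I−A) = 0.24675:
  x_H = (0.6550·240 + 0.3800·180 + 0.2825·200) / 0.24675 = 282.10 / 0.24675 ≈ 1143.3
  x_T = (0.1700·240 + 0.4000·180 + 0.1675·200) / 0.24675 = 146.30 / 0.24675 ≈ 592.9
  x_C = (0.1850·240 + 0.1450·180 + 0.4000·200) / 0.24675 = 150.50 / 0.24675 ≈ 609.9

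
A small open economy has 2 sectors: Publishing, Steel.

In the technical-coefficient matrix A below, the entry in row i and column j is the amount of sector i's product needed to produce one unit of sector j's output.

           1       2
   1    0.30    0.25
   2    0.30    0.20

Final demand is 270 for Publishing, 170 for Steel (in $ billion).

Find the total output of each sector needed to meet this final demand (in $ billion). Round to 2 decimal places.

I − A =
  [   0.70    -0.25]
  [  -0.30     0.80]
det(I−A) = (0.70)(0.80) − (-0.25)(-0.30) = 0.4850
adj(I−A) = [[0.80, 0.25], [0.30, 0.70]]
(I − A)⁻¹ = adj(I−A) / det(I−A) ≈
  [   1.6495     0.5155]
  [   0.6186     1.4433]
x = (I − A)⁻¹ d = adj(I−A)·d / det(I−A), with det(I−A) = 0.4850:
  x_1 = (0.80·270 + 0.25·170) / 0.4850 = 258.50 / 0.4850 ≈ 532.99
  x_2 = (0.30·270 + 0.70·170) / 0.4850 = 200.00 / 0.4850 ≈ 412.37

x_1 = 532.99, x_2 = 412.37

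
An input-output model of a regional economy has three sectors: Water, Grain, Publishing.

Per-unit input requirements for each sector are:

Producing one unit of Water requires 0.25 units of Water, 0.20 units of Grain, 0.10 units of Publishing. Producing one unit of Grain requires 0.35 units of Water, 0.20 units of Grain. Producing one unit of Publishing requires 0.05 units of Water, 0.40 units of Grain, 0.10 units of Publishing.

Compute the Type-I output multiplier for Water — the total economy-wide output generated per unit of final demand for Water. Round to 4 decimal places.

m_1 = 2.2222

I − A =
  [   0.75    -0.35    -0.05]
  [  -0.20     0.80    -0.40]
  [  -0.10     0.00     0.90]
Cofactors of I−A, C_ij = (−1)^(i+j)·(minor ij) (rows/columns in the sector order above):
  C_11 = (0.80)(0.90) − (-0.40)(0.00) = 0.7200
  C_12 = −[(-0.20)(0.90) − (-0.40)(-0.10)] = 0.2200
  C_13 = (-0.20)(0.00) − (0.80)(-0.10) = 0.0800
  C_21 = −[(-0.35)(0.90) − (-0.05)(0.00)] = 0.3150
  C_22 = (0.75)(0.90) − (-0.05)(-0.10) = 0.6700
  C_23 = −[(0.75)(0.00) − (-0.35)(-0.10)] = 0.0350
  C_31 = (-0.35)(-0.40) − (-0.05)(0.80) = 0.1800
  C_32 = −[(0.75)(-0.40) − (-0.05)(-0.20)] = 0.3100
  C_33 = (0.75)(0.80) − (-0.35)(-0.20) = 0.5300
det(I−A) = Σ_j (I−A)_1j·C_1j = (0.75)(0.7200) + (-0.35)(0.2200) + (-0.05)(0.0800) = 0.4590
adj(I−A) = Cᵀ =
  [ 0.7200   0.3150   0.1800]
  [ 0.2200   0.6700   0.3100]
  [ 0.0800   0.0350   0.5300]
(I − A)⁻¹ = adj(I−A) / det(I−A) ≈
  [   1.56863     0.68627     0.39216]
  [   0.47930     1.45969     0.67538]
  [   0.17429     0.07625     1.15468]
The output multiplier for sector j is the column-j sum of the Leontief inverse (I − A)⁻¹ = adj(I−A) / det(I−A).
Column 1 of adj(I−A): (0.7200, 0.2200, 0.0800); det(I−A) = 0.4590.
m_1 = (0.7200 + 0.2200 + 0.0800) / 0.4590 = 1.02 / 0.4590 ≈ 2.2222.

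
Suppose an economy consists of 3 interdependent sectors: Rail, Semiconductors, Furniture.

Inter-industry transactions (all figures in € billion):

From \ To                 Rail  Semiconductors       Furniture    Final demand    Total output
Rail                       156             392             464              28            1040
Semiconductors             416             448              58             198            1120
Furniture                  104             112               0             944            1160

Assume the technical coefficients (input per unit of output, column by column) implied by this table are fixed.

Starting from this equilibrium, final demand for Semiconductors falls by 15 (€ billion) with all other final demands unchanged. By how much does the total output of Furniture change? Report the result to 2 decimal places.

Δx_3 = -5.56

Technical coefficients a_ij = z_ij / X_j:
  a_11 = 156/1040 = 0.15, a_21 = 416/1040 = 0.40, a_31 = 104/1040 = 0.10
  a_12 = 392/1120 = 0.35, a_22 = 448/1120 = 0.40, a_32 = 112/1120 = 0.10
  a_13 = 464/1160 = 0.40, a_23 = 58/1160 = 0.05, a_33 = 0/1160 = 0.00
I − A =
  [   0.85    -0.35    -0.40]
  [  -0.40     0.60    -0.05]
  [  -0.10    -0.10     1.00]
Cofactors of I−A, C_ij = (−1)^(i+j)·(minor ij) (rows/columns in the sector order above):
  C_11 = (0.60)(1.00) − (-0.05)(-0.10) = 0.5950
  C_12 = −[(-0.40)(1.00) − (-0.05)(-0.10)] = 0.4050
  C_13 = (-0.40)(-0.10) − (0.60)(-0.10) = 0.1000
  C_21 = −[(-0.35)(1.00) − (-0.40)(-0.10)] = 0.3900
  C_22 = (0.85)(1.00) − (-0.40)(-0.10) = 0.8100
  C_23 = −[(0.85)(-0.10) − (-0.35)(-0.10)] = 0.1200
  C_31 = (-0.35)(-0.05) − (-0.40)(0.60) = 0.2575
  C_32 = −[(0.85)(-0.05) − (-0.40)(-0.40)] = 0.2025
  C_33 = (0.85)(0.60) − (-0.35)(-0.40) = 0.3700
det(I−A) = Σ_j (I−A)_1j·C_1j = (0.85)(0.5950) + (-0.35)(0.4050) + (-0.40)(0.1000) = 0.3240
adj(I−A) = Cᵀ =
  [ 0.5950   0.3900   0.2575]
  [ 0.4050   0.8100   0.2025]
  [ 0.1000   0.1200   0.3700]
(I − A)⁻¹ = adj(I−A) / det(I−A) ≈
  [   1.8364     1.2037     0.7948]
  [   1.2500     2.5000     0.6250]
  [   0.3086     0.3704     1.1420]
Δx = (I − A)⁻¹ Δd with Δd having -15 in the Semiconductors component and 0 elsewhere.
So Δx_3 = L_32 · (-15), where L_32 = adj(I−A)_32 / det(I−A) = 0.1200 / 0.3240.
Δx_3 = 0.1200 × (-15) / 0.3240 = -1.80 / 0.3240 ≈ -5.56.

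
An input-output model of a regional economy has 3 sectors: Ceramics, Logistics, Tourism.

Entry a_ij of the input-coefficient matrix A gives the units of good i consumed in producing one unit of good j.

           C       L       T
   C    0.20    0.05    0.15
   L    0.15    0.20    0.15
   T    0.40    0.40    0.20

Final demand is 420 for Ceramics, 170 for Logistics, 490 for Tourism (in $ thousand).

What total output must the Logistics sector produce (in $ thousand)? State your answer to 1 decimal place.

x_L = 613.1

I − A =
  [   0.80    -0.05    -0.15]
  [  -0.15     0.80    -0.15]
  [  -0.40    -0.40     0.80]
Cofactors of I−A, C_ij = (−1)^(i+j)·(minor ij) (rows/columns in the sector order above):
  C_11 = (0.80)(0.80) − (-0.15)(-0.40) = 0.5800
  C_12 = −[(-0.15)(0.80) − (-0.15)(-0.40)] = 0.1800
  C_13 = (-0.15)(-0.40) − (0.80)(-0.40) = 0.3800
  C_21 = −[(-0.05)(0.80) − (-0.15)(-0.40)] = 0.1000
  C_22 = (0.80)(0.80) − (-0.15)(-0.40) = 0.5800
  C_23 = −[(0.80)(-0.40) − (-0.05)(-0.40)] = 0.3400
  C_31 = (-0.05)(-0.15) − (-0.15)(0.80) = 0.1275
  C_32 = −[(0.80)(-0.15) − (-0.15)(-0.15)] = 0.1425
  C_33 = (0.80)(0.80) − (-0.05)(-0.15) = 0.6325
det(I−A) = Σ_j (I−A)_1j·C_1j = (0.80)(0.5800) + (-0.05)(0.1800) + (-0.15)(0.3800) = 0.3980
adj(I−A) = Cᵀ =
  [ 0.5800   0.1000   0.1275]
  [ 0.1800   0.5800   0.1425]
  [ 0.3800   0.3400   0.6325]
(I − A)⁻¹ = adj(I−A) / det(I−A) ≈
  [   1.4573     0.2513     0.3204]
  [   0.4523     1.4573     0.3580]
  [   0.9548     0.8543     1.5892]
x = (I − A)⁻¹ d = adj(I−A)·d / det(I−A), with det(I−A) = 0.3980:
  x_C = (0.5800·420 + 0.1000·170 + 0.1275·490) / 0.3980 = 323.075 / 0.3980 ≈ 811.7
  x_L = (0.1800·420 + 0.5800·170 + 0.1425·490) / 0.3980 = 244.025 / 0.3980 ≈ 613.1
  x_T = (0.3800·420 + 0.3400·170 + 0.6325·490) / 0.3980 = 527.325 / 0.3980 ≈ 1324.9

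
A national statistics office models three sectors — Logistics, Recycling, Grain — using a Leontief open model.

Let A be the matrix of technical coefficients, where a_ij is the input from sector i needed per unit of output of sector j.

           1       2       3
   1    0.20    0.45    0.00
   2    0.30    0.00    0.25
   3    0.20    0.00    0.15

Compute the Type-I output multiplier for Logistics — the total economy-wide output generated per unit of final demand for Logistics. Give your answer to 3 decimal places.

I − A =
  [   0.80    -0.45     0.00]
  [  -0.30     1.00    -0.25]
  [  -0.20     0.00     0.85]
Cofactors of I−A, C_ij = (−1)^(i+j)·(minor ij) (rows/columns in the sector order above):
  C_11 = (1.00)(0.85) − (-0.25)(0.00) = 0.8500
  C_12 = −[(-0.30)(0.85) − (-0.25)(-0.20)] = 0.3050
  C_13 = (-0.30)(0.00) − (1.00)(-0.20) = 0.2000
  C_21 = −[(-0.45)(0.85) − (0.00)(0.00)] = 0.3825
  C_22 = (0.80)(0.85) − (0.00)(-0.20) = 0.6800
  C_23 = −[(0.80)(0.00) − (-0.45)(-0.20)] = 0.0900
  C_31 = (-0.45)(-0.25) − (0.00)(1.00) = 0.1125
  C_32 = −[(0.80)(-0.25) − (0.00)(-0.30)] = 0.2000
  C_33 = (0.80)(1.00) − (-0.45)(-0.30) = 0.6650
det(I−A) = Σ_j (I−A)_1j·C_1j = (0.80)(0.8500) + (-0.45)(0.3050) + (0.00)(0.2000) = 0.54275
adj(I−A) = Cᵀ =
  [ 0.8500   0.3825   0.1125]
  [ 0.3050   0.6800   0.2000]
  [ 0.2000   0.0900   0.6650]
(I − A)⁻¹ = adj(I−A) / det(I−A) ≈
  [   1.5661     0.7047     0.2073]
  [   0.5620     1.2529     0.3685]
  [   0.3685     0.1658     1.2252]
The output multiplier for sector j is the column-j sum of the Leontief inverse (I − A)⁻¹ = adj(I−A) / det(I−A).
Column 1 of adj(I−A): (0.8500, 0.3050, 0.2000); det(I−A) = 0.54275.
m_1 = (0.8500 + 0.3050 + 0.2000) / 0.54275 = 1.355 / 0.54275 ≈ 2.497.

m_1 = 2.497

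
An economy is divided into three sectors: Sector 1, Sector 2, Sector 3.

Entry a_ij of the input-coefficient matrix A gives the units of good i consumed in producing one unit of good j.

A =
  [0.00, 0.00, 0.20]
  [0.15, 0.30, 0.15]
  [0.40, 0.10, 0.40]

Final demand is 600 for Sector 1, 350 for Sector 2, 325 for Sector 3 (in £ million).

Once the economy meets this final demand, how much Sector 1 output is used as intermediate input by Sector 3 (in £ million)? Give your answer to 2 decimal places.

z_13 = 254.05

I − A =
  [   1.00     0.00    -0.20]
  [  -0.15     0.70    -0.15]
  [  -0.40    -0.10     0.60]
Cofactors of I−A, C_ij = (−1)^(i+j)·(minor ij) (rows/columns in the sector order above):
  C_11 = (0.70)(0.60) − (-0.15)(-0.10) = 0.4050
  C_12 = −[(-0.15)(0.60) − (-0.15)(-0.40)] = 0.1500
  C_13 = (-0.15)(-0.10) − (0.70)(-0.40) = 0.2950
  C_21 = −[(0.00)(0.60) − (-0.20)(-0.10)] = 0.0200
  C_22 = (1.00)(0.60) − (-0.20)(-0.40) = 0.5200
  C_23 = −[(1.00)(-0.10) − (0.00)(-0.40)] = 0.1000
  C_31 = (0.00)(-0.15) − (-0.20)(0.70) = 0.1400
  C_32 = −[(1.00)(-0.15) − (-0.20)(-0.15)] = 0.1800
  C_33 = (1.00)(0.70) − (0.00)(-0.15) = 0.7000
det(I−A) = Σ_j (I−A)_1j·C_1j = (1.00)(0.4050) + (0.00)(0.1500) + (-0.20)(0.2950) = 0.3460
adj(I−A) = Cᵀ =
  [ 0.4050   0.0200   0.1400]
  [ 0.1500   0.5200   0.1800]
  [ 0.2950   0.1000   0.7000]
(I − A)⁻¹ = adj(I−A) / det(I−A) ≈
  [   1.1705     0.0578     0.4046]
  [   0.4335     1.5029     0.5202]
  [   0.8526     0.2890     2.0231]
First solve x = (I − A)⁻¹ d = adj(I−A)·d / det(I−A); in particular x_3 = (0.2950·600 + 0.1000·350 + 0.7000·325) / 0.3460 = 439.50 / 0.3460 ≈ 1270.2312.
Intermediate flow from 1 to 3: z_13 = a_13 · x_3 = 0.20 × 439.50 / 0.3460 = 87.90 / 0.3460 ≈ 254.05.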